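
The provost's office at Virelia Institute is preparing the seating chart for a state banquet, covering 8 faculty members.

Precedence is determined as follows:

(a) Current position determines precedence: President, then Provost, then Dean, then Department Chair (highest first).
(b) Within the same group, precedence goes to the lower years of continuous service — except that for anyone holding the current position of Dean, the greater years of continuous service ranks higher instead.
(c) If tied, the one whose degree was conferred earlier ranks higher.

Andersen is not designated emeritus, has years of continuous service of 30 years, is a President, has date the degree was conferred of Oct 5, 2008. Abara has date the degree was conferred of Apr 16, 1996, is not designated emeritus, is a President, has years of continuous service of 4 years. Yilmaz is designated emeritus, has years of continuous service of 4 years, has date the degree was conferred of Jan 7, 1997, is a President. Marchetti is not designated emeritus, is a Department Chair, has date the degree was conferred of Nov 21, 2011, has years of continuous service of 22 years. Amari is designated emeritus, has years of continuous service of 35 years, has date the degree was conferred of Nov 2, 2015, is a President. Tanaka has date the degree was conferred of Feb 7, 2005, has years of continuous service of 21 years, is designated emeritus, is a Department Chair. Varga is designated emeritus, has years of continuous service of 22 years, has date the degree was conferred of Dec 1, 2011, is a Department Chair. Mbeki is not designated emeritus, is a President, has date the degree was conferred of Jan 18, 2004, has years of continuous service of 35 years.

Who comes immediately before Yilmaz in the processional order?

Abara

By current position: Abara, Yilmaz, Andersen, Mbeki and Amari (President); then Tanaka, Marchetti and Varga (Department Chair).
Among Abara, Yilmaz, Andersen, Mbeki and Amari, by years of continuous service (lower first): Abara and Yilmaz (4 years) before Andersen (30 years) before Mbeki and Amari (35 years).
Among Abara and Yilmaz, by date the degree was conferred (earlier first): Abara (Apr 16, 1996) before Yilmaz (Jan 7, 1997).
Among Mbeki and Amari, by date the degree was conferred (earlier first): Mbeki (Jan 18, 2004) before Amari (Nov 2, 2015).
Among Tanaka, Marchetti and Varga, by years of continuous service (lower first): Tanaka (21 years) before Marchetti and Varga (22 years).
Among Marchetti and Varga, by date the degree was conferred (earlier first): Marchetti (Nov 21, 2011) before Varga (Dec 1, 2011).
Order: Abara, Yilmaz, Andersen, Mbeki, Amari, Tanaka, Marchetti, Varga.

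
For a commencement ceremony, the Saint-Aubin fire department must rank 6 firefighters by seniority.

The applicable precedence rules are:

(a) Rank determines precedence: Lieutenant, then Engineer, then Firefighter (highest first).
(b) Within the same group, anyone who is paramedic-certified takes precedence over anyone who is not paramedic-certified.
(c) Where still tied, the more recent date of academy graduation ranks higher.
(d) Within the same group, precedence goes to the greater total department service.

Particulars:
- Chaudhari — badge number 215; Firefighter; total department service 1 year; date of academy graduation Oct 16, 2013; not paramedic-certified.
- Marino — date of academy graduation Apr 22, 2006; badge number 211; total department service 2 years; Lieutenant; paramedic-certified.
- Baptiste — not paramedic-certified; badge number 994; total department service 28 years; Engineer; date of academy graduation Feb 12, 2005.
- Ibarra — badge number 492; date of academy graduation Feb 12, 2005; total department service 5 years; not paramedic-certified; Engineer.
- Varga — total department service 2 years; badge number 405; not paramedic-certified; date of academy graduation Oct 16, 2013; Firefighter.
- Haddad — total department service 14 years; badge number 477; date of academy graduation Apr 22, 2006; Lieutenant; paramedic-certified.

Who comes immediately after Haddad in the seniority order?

Marino

By rank: Haddad and Marino (Lieutenant); then Baptiste and Ibarra (Engineer); then Varga and Chaudhari (Firefighter).
Haddad and Marino are each paramedic-certified, so the next rule applies.
Haddad and Marino both have date of academy graduation Apr 22, 2006, so the next rule applies.
Among Haddad and Marino, by total department service (higher first): Haddad (14 years) before Marino (2 years).
Baptiste and Ibarra are each not paramedic-certified, so the next rule applies.
Baptiste and Ibarra both have date of academy graduation Feb 12, 2005, so the next rule applies.
Among Baptiste and Ibarra, by total department service (higher first): Baptiste (28 years) before Ibarra (5 years).
Varga and Chaudhari are each not paramedic-certified, so the next rule applies.
Varga and Chaudhari both have date of academy graduation Oct 16, 2013, so the next rule applies.
Among Varga and Chaudhari, by total department service (higher first): Varga (2 years) before Chaudhari (1 year).
Order: Haddad, Marino, Baptiste, Ibarra, Varga, Chaudhari.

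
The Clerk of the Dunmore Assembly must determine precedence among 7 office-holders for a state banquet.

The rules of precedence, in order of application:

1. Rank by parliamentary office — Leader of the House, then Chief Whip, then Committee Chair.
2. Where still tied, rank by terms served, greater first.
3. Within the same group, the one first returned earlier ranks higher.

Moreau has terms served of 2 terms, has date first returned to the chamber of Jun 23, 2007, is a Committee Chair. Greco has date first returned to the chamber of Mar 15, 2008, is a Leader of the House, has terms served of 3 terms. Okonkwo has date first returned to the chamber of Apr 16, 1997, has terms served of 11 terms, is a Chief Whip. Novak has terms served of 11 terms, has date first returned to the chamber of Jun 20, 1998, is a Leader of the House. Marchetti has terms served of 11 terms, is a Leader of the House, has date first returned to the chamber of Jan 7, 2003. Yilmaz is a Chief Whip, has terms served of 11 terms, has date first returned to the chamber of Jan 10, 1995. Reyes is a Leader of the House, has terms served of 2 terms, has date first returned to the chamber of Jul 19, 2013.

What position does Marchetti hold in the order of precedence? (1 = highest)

2

By parliamentary office: Novak, Marchetti, Greco and Reyes (Leader of the House); then Yilmaz and Okonkwo (Chief Whip); then Moreau (Committee Chair).
Among Novak, Marchetti, Greco and Reyes, by terms served (higher first): Novak and Marchetti (11 terms) before Greco (3 terms) before Reyes (2 terms).
Among Novak and Marchetti, by date first returned to the chamber (earlier first): Novak (Jun 20, 1998) before Marchetti (Jan 7, 2003).
Yilmaz and Okonkwo both have terms served 11 terms, so the next rule applies.
Among Yilmaz and Okonkwo, by date first returned to the chamber (earlier first): Yilmaz (Jan 10, 1995) before Okonkwo (Apr 16, 1997).
Order: Novak, Marchetti, Greco, Reyes, Yilmaz, Okonkwo, Moreau. So position 2.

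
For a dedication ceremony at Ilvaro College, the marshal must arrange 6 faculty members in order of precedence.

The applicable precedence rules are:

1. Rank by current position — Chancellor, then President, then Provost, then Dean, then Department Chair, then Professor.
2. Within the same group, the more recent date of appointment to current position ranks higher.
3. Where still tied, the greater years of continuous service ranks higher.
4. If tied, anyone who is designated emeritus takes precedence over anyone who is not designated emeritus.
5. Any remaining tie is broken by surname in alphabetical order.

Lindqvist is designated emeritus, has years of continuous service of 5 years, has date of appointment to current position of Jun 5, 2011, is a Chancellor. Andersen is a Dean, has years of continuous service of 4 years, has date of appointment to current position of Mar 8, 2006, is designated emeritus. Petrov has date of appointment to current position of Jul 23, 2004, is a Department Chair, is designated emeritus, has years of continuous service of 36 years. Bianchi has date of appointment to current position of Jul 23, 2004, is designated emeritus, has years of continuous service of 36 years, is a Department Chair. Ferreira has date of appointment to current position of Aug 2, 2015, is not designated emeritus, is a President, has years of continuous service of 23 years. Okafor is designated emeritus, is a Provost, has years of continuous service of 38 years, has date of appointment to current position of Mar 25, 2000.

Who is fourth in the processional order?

Andersen

By current position: Lindqvist (Chancellor); then Ferreira (President); then Okafor (Provost); then Andersen (Dean); then Bianchi and Petrov (Department Chair).
Bianchi and Petrov both have date of appointment to current position Jul 23, 2004, so the next rule applies.
Bianchi and Petrov both have years of continuous service 36 years, so the next rule applies.
Bianchi and Petrov are each designated emeritus, so the next rule applies.
Among Bianchi and Petrov, alphabetically by surname: Bianchi before Petrov.
Order: Lindqvist, Ferreira, Okafor, Andersen, Bianchi, Petrov.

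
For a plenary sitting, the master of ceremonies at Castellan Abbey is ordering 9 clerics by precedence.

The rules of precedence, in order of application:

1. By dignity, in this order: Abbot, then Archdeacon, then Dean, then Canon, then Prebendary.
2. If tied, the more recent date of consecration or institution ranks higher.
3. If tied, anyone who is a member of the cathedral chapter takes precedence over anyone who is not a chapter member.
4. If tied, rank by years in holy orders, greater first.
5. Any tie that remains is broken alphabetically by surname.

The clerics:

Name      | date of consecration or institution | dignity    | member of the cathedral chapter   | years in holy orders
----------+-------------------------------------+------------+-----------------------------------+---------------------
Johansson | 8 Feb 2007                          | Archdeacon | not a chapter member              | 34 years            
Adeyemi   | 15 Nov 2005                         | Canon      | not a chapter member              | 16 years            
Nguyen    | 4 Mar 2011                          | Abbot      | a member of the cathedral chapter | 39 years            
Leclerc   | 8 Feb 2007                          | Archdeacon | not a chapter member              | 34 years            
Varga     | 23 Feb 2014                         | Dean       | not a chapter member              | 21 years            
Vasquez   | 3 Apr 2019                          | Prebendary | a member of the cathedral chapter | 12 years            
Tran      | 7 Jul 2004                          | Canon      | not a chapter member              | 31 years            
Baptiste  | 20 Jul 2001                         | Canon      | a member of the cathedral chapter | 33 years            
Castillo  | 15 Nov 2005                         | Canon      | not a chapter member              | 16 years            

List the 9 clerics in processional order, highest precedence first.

By dignity: Nguyen (Abbot); then Johansson and Leclerc (Archdeacon); then Varga (Dean); then Adeyemi, Castillo, Tran and Baptiste (Canon); then Vasquez (Prebendary).
Johansson and Leclerc both have date of consecration or institution 8 Feb 2007, so the next rule applies.
Johansson and Leclerc are each not a chapter member, so the next rule applies.
Johansson and Leclerc both have years in holy orders 34 years, so the next rule applies.
Among Johansson and Leclerc, alphabetically by surname: Johansson before Leclerc.
Among Adeyemi, Castillo, Tran and Baptiste, by date of consecration or institution (later first): Adeyemi and Castillo (15 Nov 2005) before Tran (7 Jul 2004) before Baptiste (20 Jul 2001).
Adeyemi and Castillo are each not a chapter member, so the next rule applies.
Adeyemi and Castillo both have years in holy orders 16 years, so the next rule applies.
Among Adeyemi and Castillo, alphabetically by surname: Adeyemi before Castillo.
Full order: Nguyen, Johansson, Leclerc, Varga, Adeyemi, Castillo, Tran, Baptiste, Vasquez.

Nguyen, Johansson, Leclerc, Varga, Adeyemi, Castillo, Tran, Baptiste, Vasquez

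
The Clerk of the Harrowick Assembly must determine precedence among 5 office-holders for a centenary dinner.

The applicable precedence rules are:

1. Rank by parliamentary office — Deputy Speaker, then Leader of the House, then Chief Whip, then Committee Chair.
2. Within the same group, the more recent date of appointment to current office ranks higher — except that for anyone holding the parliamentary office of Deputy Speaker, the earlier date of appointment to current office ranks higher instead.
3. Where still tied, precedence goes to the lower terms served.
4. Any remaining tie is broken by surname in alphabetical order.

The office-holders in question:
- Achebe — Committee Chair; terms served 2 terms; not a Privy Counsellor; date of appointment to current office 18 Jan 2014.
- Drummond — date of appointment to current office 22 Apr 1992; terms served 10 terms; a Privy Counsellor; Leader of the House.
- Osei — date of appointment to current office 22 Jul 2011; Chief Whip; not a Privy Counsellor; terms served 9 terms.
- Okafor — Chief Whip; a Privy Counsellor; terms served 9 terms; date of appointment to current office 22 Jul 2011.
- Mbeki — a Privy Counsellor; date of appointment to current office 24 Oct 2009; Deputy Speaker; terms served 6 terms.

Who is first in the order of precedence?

Mbeki

By parliamentary office: Mbeki (Deputy Speaker); then Drummond (Leader of the House); then Okafor and Osei (Chief Whip); then Achebe (Committee Chair).
Okafor and Osei both have date of appointment to current office 22 Jul 2011, so the next rule applies.
Okafor and Osei both have terms served 9 terms, so the next rule applies.
Among Okafor and Osei, alphabetically by surname: Okafor before Osei.
Order: Mbeki, Drummond, Okafor, Osei, Achebe.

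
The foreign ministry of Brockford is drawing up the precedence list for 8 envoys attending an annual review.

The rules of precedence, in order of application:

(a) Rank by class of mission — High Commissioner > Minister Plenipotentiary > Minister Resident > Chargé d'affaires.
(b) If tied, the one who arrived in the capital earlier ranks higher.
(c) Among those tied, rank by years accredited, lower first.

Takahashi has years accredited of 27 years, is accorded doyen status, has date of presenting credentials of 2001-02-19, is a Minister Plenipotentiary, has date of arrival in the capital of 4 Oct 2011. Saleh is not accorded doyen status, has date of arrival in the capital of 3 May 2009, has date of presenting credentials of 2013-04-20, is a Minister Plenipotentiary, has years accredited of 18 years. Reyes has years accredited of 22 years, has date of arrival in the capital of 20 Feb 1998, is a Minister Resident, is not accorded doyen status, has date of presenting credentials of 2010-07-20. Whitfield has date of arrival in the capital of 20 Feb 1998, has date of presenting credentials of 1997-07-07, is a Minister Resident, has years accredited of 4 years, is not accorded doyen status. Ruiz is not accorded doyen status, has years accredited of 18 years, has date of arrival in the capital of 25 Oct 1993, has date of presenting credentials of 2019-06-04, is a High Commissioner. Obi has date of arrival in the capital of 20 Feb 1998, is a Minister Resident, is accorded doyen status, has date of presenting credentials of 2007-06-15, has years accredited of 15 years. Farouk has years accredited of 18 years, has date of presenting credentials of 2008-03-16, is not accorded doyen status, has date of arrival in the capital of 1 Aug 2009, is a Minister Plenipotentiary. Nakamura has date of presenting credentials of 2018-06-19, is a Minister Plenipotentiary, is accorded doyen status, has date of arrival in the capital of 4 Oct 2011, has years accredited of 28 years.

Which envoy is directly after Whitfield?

By class of mission: Ruiz (High Commissioner); then Saleh, Farouk, Takahashi and Nakamura (Minister Plenipotentiary); then Whitfield, Obi and Reyes (Minister Resident).
Among Saleh, Farouk, Takahashi and Nakamura, by date of arrival in the capital (earlier first): Saleh (3 May 2009) before Farouk (1 Aug 2009) before Takahashi and Nakamura (4 Oct 2011).
Among Takahashi and Nakamura, by years accredited (lower first): Takahashi (27 years) before Nakamura (28 years).
Whitfield, Obi and Reyes all have date of arrival in the capital 20 Feb 1998, so the next rule applies.
Among Whitfield, Obi and Reyes, by years accredited (lower first): Whitfield (4 years) before Obi (15 years) before Reyes (22 years).
Order: Ruiz, Saleh, Farouk, Takahashi, Nakamura, Whitfield, Obi, Reyes.

Obi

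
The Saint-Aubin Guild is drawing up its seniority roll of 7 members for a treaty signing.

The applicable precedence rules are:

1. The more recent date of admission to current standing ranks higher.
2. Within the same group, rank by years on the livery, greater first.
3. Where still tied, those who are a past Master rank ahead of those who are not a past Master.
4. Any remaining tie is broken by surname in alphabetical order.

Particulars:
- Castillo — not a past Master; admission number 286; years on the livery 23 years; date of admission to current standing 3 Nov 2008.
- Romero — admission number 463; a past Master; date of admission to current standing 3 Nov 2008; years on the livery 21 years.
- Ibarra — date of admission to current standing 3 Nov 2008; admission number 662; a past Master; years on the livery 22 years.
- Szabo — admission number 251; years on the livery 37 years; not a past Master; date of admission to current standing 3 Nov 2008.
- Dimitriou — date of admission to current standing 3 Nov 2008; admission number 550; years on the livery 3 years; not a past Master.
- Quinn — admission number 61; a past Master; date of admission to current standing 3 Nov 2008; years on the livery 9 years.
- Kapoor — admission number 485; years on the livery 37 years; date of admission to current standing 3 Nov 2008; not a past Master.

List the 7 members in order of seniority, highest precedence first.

By date of admission to current standing (later first): Kapoor, Szabo, Castillo, Ibarra, Romero, Quinn and Dimitriou (each 3 Nov 2008).
Among Kapoor, Szabo, Castillo, Ibarra, Romero, Quinn and Dimitriou, by years on the livery (higher first): Kapoor and Szabo (37 years) before Castillo (23 years) before Ibarra (22 years) before Romero (21 years) before Quinn (9 years) before Dimitriou (3 years).
Kapoor and Szabo are each not a past Master, so the next rule applies.
Among Kapoor and Szabo, alphabetically by surname: Kapoor before Szabo.
Full order: Kapoor, Szabo, Castillo, Ibarra, Romero, Quinn, Dimitriou.

Kapoor, Szabo, Castillo, Ibarra, Romero, Quinn, Dimitriou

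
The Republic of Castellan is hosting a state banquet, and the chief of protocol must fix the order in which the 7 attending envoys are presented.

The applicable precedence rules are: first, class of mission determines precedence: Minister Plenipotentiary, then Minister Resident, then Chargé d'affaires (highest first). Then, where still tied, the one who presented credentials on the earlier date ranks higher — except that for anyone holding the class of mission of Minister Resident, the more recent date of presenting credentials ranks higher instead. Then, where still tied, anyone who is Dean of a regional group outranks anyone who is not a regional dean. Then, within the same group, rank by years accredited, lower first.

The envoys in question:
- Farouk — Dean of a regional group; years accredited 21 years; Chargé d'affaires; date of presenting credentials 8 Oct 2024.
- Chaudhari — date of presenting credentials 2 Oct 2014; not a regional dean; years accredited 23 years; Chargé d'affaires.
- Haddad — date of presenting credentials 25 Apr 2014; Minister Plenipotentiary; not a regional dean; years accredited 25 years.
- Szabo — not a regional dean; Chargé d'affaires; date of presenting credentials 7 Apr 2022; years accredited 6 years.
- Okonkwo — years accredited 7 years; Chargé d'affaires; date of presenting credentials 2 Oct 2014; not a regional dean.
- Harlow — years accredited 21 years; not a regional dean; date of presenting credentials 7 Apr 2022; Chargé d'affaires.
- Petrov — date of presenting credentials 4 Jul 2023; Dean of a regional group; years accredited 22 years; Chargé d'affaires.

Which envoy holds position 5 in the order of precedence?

By class of mission: Haddad (Minister Plenipotentiary); then Okonkwo, Chaudhari, Szabo, Harlow, Petrov and Farouk (Chargé d'affaires).
Among Okonkwo, Chaudhari, Szabo, Harlow, Petrov and Farouk, by date of presenting credentials (earlier first): Okonkwo and Chaudhari (2 Oct 2014) before Szabo and Harlow (7 Apr 2022) before Petrov (4 Jul 2023) before Farouk (8 Oct 2024).
Okonkwo and Chaudhari are each not a regional dean, so the next rule applies.
Among Okonkwo and Chaudhari, by years accredited (lower first): Okonkwo (7 years) before Chaudhari (23 years).
Szabo and Harlow are each not a regional dean, so the next rule applies.
Among Szabo and Harlow, by years accredited (lower first): Szabo (6 years) before Harlow (21 years).
Order: Haddad, Okonkwo, Chaudhari, Szabo, Harlow, Petrov, Farouk.

Harlow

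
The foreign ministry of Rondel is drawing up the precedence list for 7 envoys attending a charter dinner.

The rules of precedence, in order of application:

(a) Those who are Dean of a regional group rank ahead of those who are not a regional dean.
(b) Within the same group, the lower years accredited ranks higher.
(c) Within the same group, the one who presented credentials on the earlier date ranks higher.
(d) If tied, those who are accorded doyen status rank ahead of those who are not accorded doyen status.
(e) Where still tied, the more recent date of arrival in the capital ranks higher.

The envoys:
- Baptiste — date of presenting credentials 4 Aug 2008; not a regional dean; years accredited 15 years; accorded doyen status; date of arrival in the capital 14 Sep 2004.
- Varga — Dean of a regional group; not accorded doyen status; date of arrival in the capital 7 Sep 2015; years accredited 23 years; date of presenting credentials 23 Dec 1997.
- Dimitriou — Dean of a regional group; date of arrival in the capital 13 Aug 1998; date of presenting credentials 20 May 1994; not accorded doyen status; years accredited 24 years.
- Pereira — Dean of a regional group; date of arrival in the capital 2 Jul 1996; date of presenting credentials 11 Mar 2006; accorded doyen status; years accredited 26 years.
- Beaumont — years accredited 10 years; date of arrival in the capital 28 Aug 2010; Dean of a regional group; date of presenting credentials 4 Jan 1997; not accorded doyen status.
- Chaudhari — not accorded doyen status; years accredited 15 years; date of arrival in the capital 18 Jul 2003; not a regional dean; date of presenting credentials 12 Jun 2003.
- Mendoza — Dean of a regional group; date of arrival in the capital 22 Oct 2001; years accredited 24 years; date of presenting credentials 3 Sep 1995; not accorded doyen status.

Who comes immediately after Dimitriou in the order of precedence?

By the first rule: Beaumont, Varga, Dimitriou, Mendoza and Pereira (each Dean of a regional group); then Chaudhari and Baptiste (both not a regional dean).
Among Beaumont, Varga, Dimitriou, Mendoza and Pereira, by years accredited (lower first): Beaumont (10 years) before Varga (23 years) before Dimitriou and Mendoza (24 years) before Pereira (26 years).
Among Dimitriou and Mendoza, by date of presenting credentials (earlier first): Dimitriou (20 May 1994) before Mendoza (3 Sep 1995).
Chaudhari and Baptiste both have years accredited 15 years, so the next rule applies.
Among Chaudhari and Baptiste, by date of presenting credentials (earlier first): Chaudhari (12 Jun 2003) before Baptiste (4 Aug 2008).
Order: Beaumont, Varga, Dimitriou, Mendoza, Pereira, Chaudhari, Baptiste.

Mendoza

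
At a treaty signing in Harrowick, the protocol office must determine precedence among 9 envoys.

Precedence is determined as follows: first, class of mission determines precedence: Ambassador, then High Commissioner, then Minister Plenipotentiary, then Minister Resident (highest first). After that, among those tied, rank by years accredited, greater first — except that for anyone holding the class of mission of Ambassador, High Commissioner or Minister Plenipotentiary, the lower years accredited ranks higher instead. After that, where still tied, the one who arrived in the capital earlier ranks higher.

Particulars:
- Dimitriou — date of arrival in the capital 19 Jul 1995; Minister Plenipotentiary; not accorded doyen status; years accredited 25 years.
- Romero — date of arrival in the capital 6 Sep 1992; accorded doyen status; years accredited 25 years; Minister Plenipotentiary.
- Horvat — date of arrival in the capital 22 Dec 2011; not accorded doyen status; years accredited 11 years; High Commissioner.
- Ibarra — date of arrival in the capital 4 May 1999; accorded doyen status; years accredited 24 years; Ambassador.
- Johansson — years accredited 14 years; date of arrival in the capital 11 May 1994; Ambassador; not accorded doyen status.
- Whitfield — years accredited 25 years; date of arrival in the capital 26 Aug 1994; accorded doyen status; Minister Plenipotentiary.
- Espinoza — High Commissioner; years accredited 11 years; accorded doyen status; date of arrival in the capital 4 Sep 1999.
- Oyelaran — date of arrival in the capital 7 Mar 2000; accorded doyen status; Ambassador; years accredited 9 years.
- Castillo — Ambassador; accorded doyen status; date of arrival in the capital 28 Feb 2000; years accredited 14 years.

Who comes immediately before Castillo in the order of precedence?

Johansson

By class of mission: Oyelaran, Johansson, Castillo and Ibarra (Ambassador); then Espinoza and Horvat (High Commissioner); then Romero, Whitfield and Dimitriou (Minister Plenipotentiary).
Among Oyelaran, Johansson, Castillo and Ibarra, by years accredited (lower first) (reversed rule for this group): Oyelaran (9 years) before Johansson and Castillo (14 years) before Ibarra (24 years).
Among Johansson and Castillo, by date of arrival in the capital (earlier first): Johansson (11 May 1994) before Castillo (28 Feb 2000).
Espinoza and Horvat both have years accredited 11 years, so the next rule applies.
Among Espinoza and Horvat, by date of arrival in the capital (earlier first): Espinoza (4 Sep 1999) before Horvat (22 Dec 2011).
Romero, Whitfield and Dimitriou all have years accredited 25 years, so the next rule applies.
Among Romero, Whitfield and Dimitriou, by date of arrival in the capital (earlier first): Romero (6 Sep 1992) before Whitfield (26 Aug 1994) before Dimitriou (19 Jul 1995).
Order: Oyelaran, Johansson, Castillo, Ibarra, Espinoza, Horvat, Romero, Whitfield, Dimitriou.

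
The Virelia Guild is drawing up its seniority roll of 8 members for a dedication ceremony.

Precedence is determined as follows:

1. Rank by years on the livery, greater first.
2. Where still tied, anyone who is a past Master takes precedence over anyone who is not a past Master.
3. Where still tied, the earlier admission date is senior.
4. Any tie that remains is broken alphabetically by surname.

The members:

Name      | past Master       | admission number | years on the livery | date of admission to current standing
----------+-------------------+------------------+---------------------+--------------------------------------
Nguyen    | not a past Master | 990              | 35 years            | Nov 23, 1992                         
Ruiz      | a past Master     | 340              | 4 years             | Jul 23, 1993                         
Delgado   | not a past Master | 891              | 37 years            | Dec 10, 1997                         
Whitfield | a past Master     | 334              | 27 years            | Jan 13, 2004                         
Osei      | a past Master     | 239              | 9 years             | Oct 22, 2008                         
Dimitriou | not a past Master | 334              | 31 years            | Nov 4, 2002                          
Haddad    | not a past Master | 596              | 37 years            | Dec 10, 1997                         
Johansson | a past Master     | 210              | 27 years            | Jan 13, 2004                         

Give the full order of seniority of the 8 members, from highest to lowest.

By years on the livery (higher first): Delgado and Haddad (both 37 years); then Nguyen (35 years); then Dimitriou (31 years); then Johansson and Whitfield (both 27 years); then Osei (9 years); then Ruiz (4 years).
Delgado and Haddad are each not a past Master, so the next rule applies.
Delgado and Haddad both have date of admission to current standing Dec 10, 1997, so the next rule applies.
Among Delgado and Haddad, alphabetically by surname: Delgado before Haddad.
Johansson and Whitfield are each a past Master, so the next rule applies.
Johansson and Whitfield both have date of admission to current standing Jan 13, 2004, so the next rule applies.
Among Johansson and Whitfield, alphabetically by surname: Johansson before Whitfield.
Full order: Delgado, Haddad, Nguyen, Dimitriou, Johansson, Whitfield, Osei, Ruiz.

Delgado, Haddad, Nguyen, Dimitriou, Johansson, Whitfield, Osei, Ruiz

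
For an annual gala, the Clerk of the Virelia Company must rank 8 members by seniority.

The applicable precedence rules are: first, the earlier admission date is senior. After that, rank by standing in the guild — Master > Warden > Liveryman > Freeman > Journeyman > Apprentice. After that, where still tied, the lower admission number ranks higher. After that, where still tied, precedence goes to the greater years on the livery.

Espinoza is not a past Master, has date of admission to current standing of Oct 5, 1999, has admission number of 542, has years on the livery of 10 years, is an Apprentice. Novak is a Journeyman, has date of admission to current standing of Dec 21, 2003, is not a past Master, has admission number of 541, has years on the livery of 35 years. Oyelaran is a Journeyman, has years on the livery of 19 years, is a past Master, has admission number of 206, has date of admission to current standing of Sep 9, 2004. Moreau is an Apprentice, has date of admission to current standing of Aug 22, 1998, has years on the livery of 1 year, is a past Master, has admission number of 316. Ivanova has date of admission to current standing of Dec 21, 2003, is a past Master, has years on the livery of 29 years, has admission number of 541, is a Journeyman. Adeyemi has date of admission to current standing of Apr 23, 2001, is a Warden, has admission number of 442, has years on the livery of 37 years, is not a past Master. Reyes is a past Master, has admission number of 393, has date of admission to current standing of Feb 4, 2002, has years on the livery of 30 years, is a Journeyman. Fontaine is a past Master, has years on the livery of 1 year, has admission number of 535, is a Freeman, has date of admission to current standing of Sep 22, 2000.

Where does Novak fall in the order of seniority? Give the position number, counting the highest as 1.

6

By date of admission to current standing (earlier first): Moreau (Aug 22, 1998); then Espinoza (Oct 5, 1999); then Fontaine (Sep 22, 2000); then Adeyemi (Apr 23, 2001); then Reyes (Feb 4, 2002); then Novak and Ivanova (both Dec 21, 2003); then Oyelaran (Sep 9, 2004).
Novak and Ivanova are each Journeyman, so the next rule applies.
Novak and Ivanova both have admission number 541, so the next rule applies.
Among Novak and Ivanova, by years on the livery (higher first): Novak (35 years) before Ivanova (29 years).
Order: Moreau, Espinoza, Fontaine, Adeyemi, Reyes, Novak, Ivanova, Oyelaran. So position 6.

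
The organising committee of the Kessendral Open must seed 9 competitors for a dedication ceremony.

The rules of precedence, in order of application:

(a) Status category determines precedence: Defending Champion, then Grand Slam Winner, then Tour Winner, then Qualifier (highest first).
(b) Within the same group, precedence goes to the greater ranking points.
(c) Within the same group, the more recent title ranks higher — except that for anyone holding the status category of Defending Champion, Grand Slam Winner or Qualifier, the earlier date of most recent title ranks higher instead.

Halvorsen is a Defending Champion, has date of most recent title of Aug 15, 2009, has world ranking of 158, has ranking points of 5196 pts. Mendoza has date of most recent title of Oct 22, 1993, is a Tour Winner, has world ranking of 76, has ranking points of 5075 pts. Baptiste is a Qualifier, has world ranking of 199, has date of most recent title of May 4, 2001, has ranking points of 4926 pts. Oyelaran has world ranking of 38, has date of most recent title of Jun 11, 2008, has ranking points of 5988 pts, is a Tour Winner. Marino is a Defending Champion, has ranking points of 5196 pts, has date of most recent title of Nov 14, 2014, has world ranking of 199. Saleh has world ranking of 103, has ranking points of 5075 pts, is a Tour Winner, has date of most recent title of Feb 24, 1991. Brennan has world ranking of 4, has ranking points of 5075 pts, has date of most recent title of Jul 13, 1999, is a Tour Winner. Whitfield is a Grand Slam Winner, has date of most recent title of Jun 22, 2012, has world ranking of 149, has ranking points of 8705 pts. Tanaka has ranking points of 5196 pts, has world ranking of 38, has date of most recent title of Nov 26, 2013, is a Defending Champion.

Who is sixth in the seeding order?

Brennan

By status category: Halvorsen, Tanaka and Marino (Defending Champion); then Whitfield (Grand Slam Winner); then Oyelaran, Brennan, Mendoza and Saleh (Tour Winner); then Baptiste (Qualifier).
Halvorsen, Tanaka and Marino all have ranking points 5196 pts, so the next rule applies.
Among Halvorsen, Tanaka and Marino, by date of most recent title (earlier first) (reversed rule for this group): Halvorsen (Aug 15, 2009) before Tanaka (Nov 26, 2013) before Marino (Nov 14, 2014).
Among Oyelaran, Brennan, Mendoza and Saleh, by ranking points (higher first): Oyelaran (5988 pts) before Brennan, Mendoza and Saleh (5075 pts).
Among Brennan, Mendoza and Saleh, by date of most recent title (later first): Brennan (Jul 13, 1999) before Mendoza (Oct 22, 1993) before Saleh (Feb 24, 1991).
Order: Halvorsen, Tanaka, Marino, Whitfield, Oyelaran, Brennan, Mendoza, Saleh, Baptiste.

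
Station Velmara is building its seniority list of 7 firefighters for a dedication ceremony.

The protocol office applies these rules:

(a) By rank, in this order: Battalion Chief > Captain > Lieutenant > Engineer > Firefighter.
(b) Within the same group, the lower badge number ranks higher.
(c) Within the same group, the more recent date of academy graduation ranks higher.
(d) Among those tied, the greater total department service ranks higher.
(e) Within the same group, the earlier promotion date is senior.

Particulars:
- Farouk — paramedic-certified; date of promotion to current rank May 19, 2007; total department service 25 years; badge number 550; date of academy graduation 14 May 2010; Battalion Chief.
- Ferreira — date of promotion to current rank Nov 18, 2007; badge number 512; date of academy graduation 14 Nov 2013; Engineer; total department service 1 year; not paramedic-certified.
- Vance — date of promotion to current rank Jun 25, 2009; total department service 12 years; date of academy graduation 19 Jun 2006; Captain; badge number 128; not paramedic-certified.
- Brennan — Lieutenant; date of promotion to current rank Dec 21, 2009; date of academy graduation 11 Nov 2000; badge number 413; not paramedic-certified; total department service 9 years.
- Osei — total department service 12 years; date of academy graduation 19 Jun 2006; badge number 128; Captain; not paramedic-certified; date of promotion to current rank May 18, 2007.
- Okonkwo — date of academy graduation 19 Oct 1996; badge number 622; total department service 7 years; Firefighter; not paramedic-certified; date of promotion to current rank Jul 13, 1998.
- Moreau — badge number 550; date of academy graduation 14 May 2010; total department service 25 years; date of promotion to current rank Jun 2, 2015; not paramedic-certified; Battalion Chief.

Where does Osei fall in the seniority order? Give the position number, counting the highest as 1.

3

By rank: Farouk and Moreau (Battalion Chief); then Osei and Vance (Captain); then Brennan (Lieutenant); then Ferreira (Engineer); then Okonkwo (Firefighter).
Farouk and Moreau both have badge number 550, so the next rule applies.
Farouk and Moreau both have date of academy graduation 14 May 2010, so the next rule applies.
Farouk and Moreau both have total department service 25 years, so the next rule applies.
Among Farouk and Moreau, by date of promotion to current rank (earlier first): Farouk (May 19, 2007) before Moreau (Jun 2, 2015).
Osei and Vance both have badge number 128, so the next rule applies.
Osei and Vance both have date of academy graduation 19 Jun 2006, so the next rule applies.
Osei and Vance both have total department service 12 years, so the next rule applies.
Among Osei and Vance, by date of promotion to current rank (earlier first): Osei (May 18, 2007) before Vance (Jun 25, 2009).
Order: Farouk, Moreau, Osei, Vance, Brennan, Ferreira, Okonkwo. So position 3.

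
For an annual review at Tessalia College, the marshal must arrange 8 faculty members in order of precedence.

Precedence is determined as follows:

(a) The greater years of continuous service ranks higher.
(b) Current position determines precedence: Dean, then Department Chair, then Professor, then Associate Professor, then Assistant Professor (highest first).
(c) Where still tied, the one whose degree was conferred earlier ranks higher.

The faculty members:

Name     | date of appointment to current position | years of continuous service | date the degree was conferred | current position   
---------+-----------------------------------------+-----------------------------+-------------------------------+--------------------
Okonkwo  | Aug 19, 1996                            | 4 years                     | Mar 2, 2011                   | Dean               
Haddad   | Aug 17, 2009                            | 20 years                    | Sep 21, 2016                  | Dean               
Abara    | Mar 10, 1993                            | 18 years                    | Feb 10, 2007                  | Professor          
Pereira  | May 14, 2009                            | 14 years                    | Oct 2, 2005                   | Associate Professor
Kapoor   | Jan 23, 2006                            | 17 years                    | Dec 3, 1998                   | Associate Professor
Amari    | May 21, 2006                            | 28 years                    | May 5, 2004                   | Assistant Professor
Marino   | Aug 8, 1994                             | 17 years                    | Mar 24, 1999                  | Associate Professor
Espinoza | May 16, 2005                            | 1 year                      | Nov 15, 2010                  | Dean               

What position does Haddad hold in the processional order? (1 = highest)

By years of continuous service (higher first): Amari (28 years); then Haddad (20 years); then Abara (18 years); then Kapoor and Marino (both 17 years); then Pereira (14 years); then Okonkwo (4 years); then Espinoza (1 year).
Kapoor and Marino are each Associate Professor, so the next rule applies.
Among Kapoor and Marino, by date the degree was conferred (earlier first): Kapoor (Dec 3, 1998) before Marino (Mar 24, 1999).
Order: Amari, Haddad, Abara, Kapoor, Marino, Pereira, Okonkwo, Espinoza. So position 2.

2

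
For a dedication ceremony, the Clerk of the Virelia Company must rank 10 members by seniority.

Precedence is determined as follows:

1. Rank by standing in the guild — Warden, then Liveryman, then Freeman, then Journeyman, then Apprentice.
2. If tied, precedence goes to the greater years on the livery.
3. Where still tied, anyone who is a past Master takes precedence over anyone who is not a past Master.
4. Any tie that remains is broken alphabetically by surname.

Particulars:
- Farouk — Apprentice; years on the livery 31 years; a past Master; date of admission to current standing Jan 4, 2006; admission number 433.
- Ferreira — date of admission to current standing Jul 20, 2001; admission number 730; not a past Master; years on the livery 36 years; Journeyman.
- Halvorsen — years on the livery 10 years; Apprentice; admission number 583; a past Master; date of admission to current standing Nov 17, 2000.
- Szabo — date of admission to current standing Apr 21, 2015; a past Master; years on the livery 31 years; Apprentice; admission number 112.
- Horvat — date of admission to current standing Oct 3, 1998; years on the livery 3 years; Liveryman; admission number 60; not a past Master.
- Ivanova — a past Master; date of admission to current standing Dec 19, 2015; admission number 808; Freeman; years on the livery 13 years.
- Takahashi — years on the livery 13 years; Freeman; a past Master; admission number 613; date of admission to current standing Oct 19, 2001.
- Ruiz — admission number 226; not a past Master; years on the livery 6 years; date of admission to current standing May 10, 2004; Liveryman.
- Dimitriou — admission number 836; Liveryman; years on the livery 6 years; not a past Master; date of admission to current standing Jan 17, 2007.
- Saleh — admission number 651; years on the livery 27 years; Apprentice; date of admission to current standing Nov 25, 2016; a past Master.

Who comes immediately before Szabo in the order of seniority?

By standing in the guild: Dimitriou, Ruiz and Horvat (Liveryman); then Ivanova and Takahashi (Freeman); then Ferreira (Journeyman); then Farouk, Szabo, Saleh and Halvorsen (Apprentice).
Among Dimitriou, Ruiz and Horvat, by years on the livery (higher first): Dimitriou and Ruiz (6 years) before Horvat (3 years).
Dimitriou and Ruiz are each not a past Master, so the next rule applies.
Among Dimitriou and Ruiz, alphabetically by surname: Dimitriou before Ruiz.
Ivanova and Takahashi both have years on the livery 13 years, so the next rule applies.
Ivanova and Takahashi are each a past Master, so the next rule applies.
Among Ivanova and Takahashi, alphabetically by surname: Ivanova before Takahashi.
Among Farouk, Szabo, Saleh and Halvorsen, by years on the livery (higher first): Farouk and Szabo (31 years) before Saleh (27 years) before Halvorsen (10 years).
Farouk and Szabo are each a past Master, so the next rule applies.
Among Farouk and Szabo, alphabetically by surname: Farouk before Szabo.
Order: Dimitriou, Ruiz, Horvat, Ivanova, Takahashi, Ferreira, Farouk, Szabo, Saleh, Halvorsen.

Farouk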